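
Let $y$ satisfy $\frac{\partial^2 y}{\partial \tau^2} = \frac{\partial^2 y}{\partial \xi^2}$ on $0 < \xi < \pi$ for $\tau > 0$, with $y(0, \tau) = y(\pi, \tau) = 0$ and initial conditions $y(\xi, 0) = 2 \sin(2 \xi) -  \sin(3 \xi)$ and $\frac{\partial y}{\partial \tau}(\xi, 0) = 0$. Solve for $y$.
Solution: Separating variables: $y = \sum [A_n \cos(\omega_n \tau) + B_n \sin(\omega_n \tau)] \sin(n\xi)$, $\omega_n = n$. From ICs: $A_2=2, A_3=-1$.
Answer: $y(\xi, \tau) = 2 \sin(2 \xi) \cos(2 \tau) -  \sin(3 \xi) \cos(3 \tau)$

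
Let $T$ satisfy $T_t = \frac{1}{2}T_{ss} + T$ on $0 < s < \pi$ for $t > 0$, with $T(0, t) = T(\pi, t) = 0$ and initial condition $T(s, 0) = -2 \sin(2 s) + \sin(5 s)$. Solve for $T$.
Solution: Substitute $T = e^{t}u$, i.e. $u = e^{-t}T$.
By the product rule, $T_t = e^{t}(u_t + u)$, $T_{ss} = e^{t}u_{ss}$.
Substituting into the PDE and dividing by $e^{t}$: $u_t + u = \frac{1}{2}u_{ss} + u$.
The lower-order terms cancel, leaving the standard heat equation $u_t = \frac{1}{2}u_{ss}$.
Initial data for $u$: $u(s,0) = T(s,0) = -2 \sin(2 s) + \sin(5 s)$. The boundary conditions carry over: $u(0,t) = u(\pi,t) = 0$.
Solve for $u$:
  Using separation of variables $u = X(s)G(t)$:
  Eigenfunctions: $\sin(ns)$, $n = 1, 2, 3, \ldots$
  General solution: $u(s, t) = \sum c_n \sin(ns) e^{-n^2 t/2}$
  Matching $u(s,0) = -2 \sin(2 s) + \sin(5 s)$ term by term: $c_2=-2, c_5=1$.
Hence $u(s,t) = -2 e^{-2 t} \sin(2 s) + e^{-25 t/2} \sin(5 s)$.
Transform back: $T(s,t) = e^{t}u(s,t)$.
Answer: $T(s, t) = -2 e^{-t} \sin(2 s) + e^{-23 t/2} \sin(5 s)$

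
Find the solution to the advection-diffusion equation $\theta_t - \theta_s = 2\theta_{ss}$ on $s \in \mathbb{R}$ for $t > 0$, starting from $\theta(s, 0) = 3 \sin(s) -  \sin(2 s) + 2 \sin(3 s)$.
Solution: Moving frame: $\eta = s + t$, $\sigma = t$, $\theta = u(\eta,\sigma)$, so $\theta_t = u_{\sigma} + u_{\eta}$ and $\theta_{ss} = u_{\eta\eta}$.
Hence $\theta_t - \theta_s = u_{\sigma}$ and the PDE becomes the heat equation $u_{\sigma} = 2u_{\eta\eta}$ on $\eta \in \mathbb{R}$.
Initial data: $u(\eta,0) = \theta(\eta,0) = 3 \sin(\eta) - \sin(2 \eta) + 2 \sin(3 \eta)$. Each mode $\sin(n\eta)$ decays as $e^{-2n^2\sigma}$ on $\mathbb{R}$, so $u(\eta,\sigma) = \sum c_n e^{-2n^2\sigma} \sin(n\eta)$ with $c_1=3, c_2=-1, c_3=2$: $u(\eta,\sigma) = 3 e^{-2 \sigma} \sin(\eta) - e^{-8 \sigma} \sin(2 \eta) + 2 e^{-18 \sigma} \sin(3 \eta)$.
Substituting back: $\theta(s,t) = u(s + t, t)$.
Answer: $\theta(s, t) = 3 e^{-2 t} \sin(s + t) -  e^{-8 t} \sin(2 s + 2 t) + 2 e^{-18 t} \sin(3 s + 3 t)$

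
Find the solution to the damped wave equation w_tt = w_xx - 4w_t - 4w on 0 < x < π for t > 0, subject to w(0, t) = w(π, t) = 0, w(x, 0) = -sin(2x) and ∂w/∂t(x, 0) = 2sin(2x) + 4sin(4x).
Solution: Substitute w = exp(-2t)u, i.e. u = exp(2t)w.
By the product rule, w_t = exp(-2t)(u_t - 2u), w_tt = exp(-2t)(u_tt - 4u_t + 4u), w_xx = exp(-2t)u_xx.
Substituting into the PDE and dividing by exp(-2t): u_tt - 4u_t + 4u = u_xx - 4(u_t - 2u) - 4u.
The lower-order terms cancel, leaving the standard wave equation u_tt = u_xx.
Initial data for u: u(x,0) = w(x,0) = -sin(2x); u_t(x,0) = w_t(x,0) + 2w(x,0) = 4sin(4x). The boundary conditions carry over: u(0,t) = u(π,t) = 0.
Solve for u:
  Using separation of variables u = X(x)T(t):
  Eigenfunctions: sin(nx), n = 1, 2, 3, ...
  General solution: u(x, t) = Σ [A_n cos(n t) + B_n sin(n t)] sin(nx)
  From u(x,0) = -sin(2x): A_2=-1. From u_t(x,0) = 4sin(4x), using u_t(x,0) = Σ ω_n B_n sin(nx) with ω_n = n: B_4 = 4/4 = 1.
Hence u(x,t) = sin(4t)sin(4x) - sin(2x)cos(2t).
Transform back: w(x,t) = exp(-2t)u(x,t).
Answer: w(x, t) = exp(-2t)sin(4t)sin(4x) - exp(-2t)sin(2x)cos(2t)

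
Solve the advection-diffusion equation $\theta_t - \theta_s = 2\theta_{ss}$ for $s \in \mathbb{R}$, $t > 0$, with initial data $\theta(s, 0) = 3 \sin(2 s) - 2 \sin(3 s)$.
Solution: Moving frame: $\eta = s + t$, $\sigma = t$, $\theta = u(\eta,\sigma)$, so $\theta_t = u_{\sigma} + u_{\eta}$ and $\theta_{ss} = u_{\eta\eta}$.
Hence $\theta_t - \theta_s = u_{\sigma}$ and the PDE becomes the heat equation $u_{\sigma} = 2u_{\eta\eta}$ on $\eta \in \mathbb{R}$.
Initial data: $u(\eta,0) = \theta(\eta,0) = 3 \sin(2 \eta) - 2 \sin(3 \eta)$. Each mode $\sin(n\eta)$ decays as $e^{-2n^2\sigma}$ on $\mathbb{R}$, so $u(\eta,\sigma) = \sum c_n e^{-2n^2\sigma} \sin(n\eta)$ with $c_2=3, c_3=-2$: $u(\eta,\sigma) = 3 e^{-8 \sigma} \sin(2 \eta) - 2 e^{-18 \sigma} \sin(3 \eta)$.
Substituting back: $\theta(s,t) = u(s + t, t)$.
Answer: $\theta(s, t) = 3 e^{-8 t} \sin(2 s + 2 t) - 2 e^{-18 t} \sin(3 s + 3 t)$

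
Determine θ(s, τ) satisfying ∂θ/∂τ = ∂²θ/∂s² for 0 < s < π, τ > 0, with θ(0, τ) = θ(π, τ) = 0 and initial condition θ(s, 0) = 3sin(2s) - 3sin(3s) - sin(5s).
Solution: Separating variables: θ = Σ c_n exp(-n²τ) sin(ns). From θ(s,0) = 3sin(2s) - 3sin(3s) - sin(5s): c_2=3, c_3=-3, c_5=-1.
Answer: θ(s, τ) = 3exp(-4τ)sin(2s) - 3exp(-9τ)sin(3s) - exp(-25τ)sin(5s)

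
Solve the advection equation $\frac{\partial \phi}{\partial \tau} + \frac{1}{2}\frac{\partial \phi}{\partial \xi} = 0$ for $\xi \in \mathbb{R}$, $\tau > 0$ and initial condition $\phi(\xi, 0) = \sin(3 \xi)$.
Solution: By characteristics ($d\xi/d\tau = 1/2$), $\phi(\xi,\tau) = f(\xi - \frac{1}{2}\tau)$ with $f = \phi( \cdot , 0)$.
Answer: $\phi(\xi, \tau) = - \sin(3 \tau/2 - 3 \xi)$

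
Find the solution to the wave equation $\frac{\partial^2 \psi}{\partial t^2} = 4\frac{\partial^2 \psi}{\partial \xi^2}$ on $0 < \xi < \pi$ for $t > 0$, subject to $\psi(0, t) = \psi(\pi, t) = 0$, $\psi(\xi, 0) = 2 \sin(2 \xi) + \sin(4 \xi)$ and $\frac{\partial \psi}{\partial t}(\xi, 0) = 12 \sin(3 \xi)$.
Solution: Using separation of variables $\psi = X(\xi)T(t)$:
Eigenfunctions: $\sin(n\xi)$, $n = 1, 2, 3, \ldots$
General solution: $\psi(\xi, t) = \sum [A_n \cos(2n t) + B_n \sin(2n t)] \sin(n\xi)$
From $\psi(\xi,0) = 2 \sin(2 \xi) + \sin(4 \xi)$: $A_2=2, A_4=1$. From $\psi_t(\xi,0) = 12 \sin(3 \xi)$, using $\psi_t(\xi,0) = \sum \omega_n B_n \sin(n\xi)$ with $\omega_n = 2n$: $B_3 = 12/6 = 2$.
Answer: $\psi(\xi, t) = 2 \sin(2 \xi) \cos(4 t) + 2 \sin(3 \xi) \sin(6 t) + \sin(4 \xi) \cos(8 t)$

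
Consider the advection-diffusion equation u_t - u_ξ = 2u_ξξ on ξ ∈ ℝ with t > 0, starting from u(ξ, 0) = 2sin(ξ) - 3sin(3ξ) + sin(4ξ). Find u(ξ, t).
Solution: Moving frame: η = ξ + t, σ = t, u = w(η,σ), so u_t = w_σ + w_η and u_ξξ = w_ηη.
Hence u_t - u_ξ = w_σ and the PDE becomes the heat equation w_σ = 2w_ηη on η ∈ ℝ.
Initial data: w(η,0) = u(η,0) = 2sin(η) - 3sin(3η) + sin(4η). Each mode sin(nη) decays as exp(-2n²σ) on ℝ, so w(η,σ) = Σ c_n exp(-2n²σ) sin(nη) with c_1=2, c_3=-3, c_4=1: w(η,σ) = 2exp(-2σ)sin(η) - 3exp(-18σ)sin(3η) + exp(-32σ)sin(4η).
Substituting back: u(ξ,t) = w(ξ + t, t).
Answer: u(ξ, t) = 2exp(-2t)sin(t + ξ) - 3exp(-18t)sin(3t + 3ξ) + exp(-32t)sin(4t + 4ξ)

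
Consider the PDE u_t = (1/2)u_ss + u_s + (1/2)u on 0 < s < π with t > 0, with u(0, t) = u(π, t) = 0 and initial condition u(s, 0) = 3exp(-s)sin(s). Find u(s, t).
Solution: Substitute u = exp(-s)w, i.e. w = exp(s)u.
By the product rule, u_s = exp(-s)(w_s - w), u_ss = exp(-s)(w_ss - 2w_s + w), u_t = exp(-s)w_t.
Substituting into the PDE and dividing by exp(-s): w_t = (1/2)(w_ss - 2w_s + w) + (w_s - w) + (1/2)w.
The lower-order terms cancel, leaving the standard heat equation w_t = (1/2)w_ss.
Initial data for w: w(s,0) = exp(s)u(s,0) = 3sin(s). The boundary conditions carry over: w(0,t) = w(π,t) = 0.
Solve for w:
  Using separation of variables w = X(s)T(t):
  Eigenfunctions: sin(ns), n = 1, 2, 3, ...
  General solution: w(s, t) = Σ c_n sin(ns) exp(-n² t/2)
  Matching w(s,0) = 3sin(s) term by term: c_1=3.
Hence w(s,t) = 3exp(-t/2)sin(s).
Transform back: u(s,t) = exp(-s)w(s,t).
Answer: u(s, t) = 3exp(-s)exp(-t/2)sin(s)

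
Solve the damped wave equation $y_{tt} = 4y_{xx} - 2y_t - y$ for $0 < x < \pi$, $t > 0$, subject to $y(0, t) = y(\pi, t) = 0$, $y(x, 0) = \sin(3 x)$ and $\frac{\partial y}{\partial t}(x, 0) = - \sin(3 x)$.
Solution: Substitute $y = e^{-t}u$.
Then $y_t = e^{-t}(u_t - u)$, $y_{tt} = e^{-t}(u_{tt} - 2u_t + u)$, $y_{xx} = e^{-t}u_{xx}$; substituting and dividing by $e^{-t}$, the lower-order terms cancel: $u_{tt} = 4u_{xx}$ (standard wave equation).
Data for $u$: $u(x,0) = y(x,0) = \sin(3 x)$; $u_t(x,0) = y_t(x,0) + y(x,0) = 0$. The boundary conditions carry over: $u(0,t) = u(\pi,t) = 0$.
Separating variables: $u = \sum [A_n \cos(\omega_n t) + B_n \sin(\omega_n t)] \sin(nx)$, $\omega_n = 2n$. From ICs: $A_3=1$.
So $u(x,t) = \sin(3 x) \cos(6 t)$, and $y(x,t) = e^{-t}u(x,t)$.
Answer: $y(x, t) = e^{-t} \sin(3 x) \cos(6 t)$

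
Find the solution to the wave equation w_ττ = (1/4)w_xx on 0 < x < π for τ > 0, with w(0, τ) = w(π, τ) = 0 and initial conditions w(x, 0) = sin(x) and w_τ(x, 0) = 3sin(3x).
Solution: Separating variables: w = Σ [A_n cos(ω_n τ) + B_n sin(ω_n τ)] sin(nx), ω_n = n/2. From ICs (B_n = velocity coefficient / ω_n): A_1=1, B_3=2.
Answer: w(x, τ) = sin(x)cos(τ/2) + 2sin(3x)sin(3τ/2)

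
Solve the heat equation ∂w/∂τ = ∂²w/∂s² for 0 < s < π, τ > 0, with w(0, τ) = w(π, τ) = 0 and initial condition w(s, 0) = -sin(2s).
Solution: Separating variables: w = Σ c_n exp(-n²τ) sin(ns). From w(s,0) = -sin(2s): c_2=-1.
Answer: w(s, τ) = -exp(-4τ)sin(2s)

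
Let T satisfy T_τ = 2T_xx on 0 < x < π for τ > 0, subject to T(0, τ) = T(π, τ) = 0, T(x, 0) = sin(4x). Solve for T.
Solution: Separating variables: T = Σ c_n exp(-2n²τ) sin(nx). From T(x,0) = sin(4x): c_4=1.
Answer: T(x, τ) = exp(-32τ)sin(4x)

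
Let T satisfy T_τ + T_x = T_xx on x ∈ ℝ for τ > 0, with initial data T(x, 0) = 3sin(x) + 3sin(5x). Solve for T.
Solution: Change to a moving frame: let η = x - τ, σ = τ and write T(x,τ) = u(η,σ).
By the chain rule T_τ = u_σ - u_η, T_x = u_η, T_xx = u_ηη.
Then T_τ + T_x = u_σ: the advection term cancels and the PDE becomes the heat equation u_σ = u_ηη on η ∈ ℝ.
Initial data: u(η,0) = T(η,0) = 3sin(η) + 3sin(5η).
On η ∈ ℝ each mode satisfies (sin(nη))″ = -n² sin(nη), so exp(-n²σ) sin(nη) solves the heat equation; by superposition u(η,σ) = Σ c_n exp(-n²σ) sin(nη).
Reading off the coefficients: c_1=3, c_5=3, so u(η,σ) = 3exp(-σ)sin(η) + 3exp(-25σ)sin(5η).
Substituting back η = x - τ, σ = τ: T(x,τ) = u(x - τ, τ).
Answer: T(x, τ) = 3exp(-τ)sin(x - τ) + 3exp(-25τ)sin(5x - 5τ)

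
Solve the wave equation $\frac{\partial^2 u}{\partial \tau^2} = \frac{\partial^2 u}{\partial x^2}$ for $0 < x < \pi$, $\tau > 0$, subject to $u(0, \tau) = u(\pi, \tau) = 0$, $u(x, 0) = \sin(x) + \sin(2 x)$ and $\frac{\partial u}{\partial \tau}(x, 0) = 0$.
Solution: Using separation of variables $u = X(x)T(\tau)$:
Eigenfunctions: $\sin(nx)$, $n = 1, 2, 3, \ldots$
General solution: $u(x, \tau) = \sum [A_n \cos(n \tau) + B_n \sin(n \tau)] \sin(nx)$
From $u(x,0) = \sin(x) + \sin(2 x)$: $A_1=1, A_2=1$. From $u_{\tau}(x,0) = 0$: all $B_n = 0$.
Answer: $u(x, \tau) = \sin(x) \cos(\tau) + \sin(2 x) \cos(2 \tau)$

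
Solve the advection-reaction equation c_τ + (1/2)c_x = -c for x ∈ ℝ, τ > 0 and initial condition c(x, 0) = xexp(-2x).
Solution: Substitute c = exp(-2x)u.
Then c_x = exp(-2x)(u_x - 2u), c_τ = exp(-2x)u_τ; substituting and dividing by exp(-2x), the lower-order terms cancel: u_τ + (1/2)u_x = 0 (standard advection equation).
Data for u: u(x,0) = exp(2x)c(x,0) = x.
By characteristics (dx/dτ = 1/2), u(x,τ) = f(x - (1/2)τ) with f = u(·, 0).
So u(x,τ) = x - (1/2)τ, and c(x,τ) = exp(-2x)u(x,τ).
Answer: c(x, τ) = xexp(-2x) - (1/2)τexp(-2x)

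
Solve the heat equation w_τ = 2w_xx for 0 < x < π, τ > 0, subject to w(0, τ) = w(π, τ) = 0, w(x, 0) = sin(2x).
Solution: Separating variables: w = Σ c_n exp(-2n²τ) sin(nx). From w(x,0) = sin(2x): c_2=1.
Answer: w(x, τ) = exp(-8τ)sin(2x)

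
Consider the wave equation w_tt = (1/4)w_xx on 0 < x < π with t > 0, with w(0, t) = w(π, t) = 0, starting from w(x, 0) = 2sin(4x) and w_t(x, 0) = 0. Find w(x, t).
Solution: Using separation of variables w = X(x)T(t):
Eigenfunctions: sin(nx), n = 1, 2, 3, ...
General solution: w(x, t) = Σ [A_n cos(n t/2) + B_n sin(n t/2)] sin(nx)
From w(x,0) = 2sin(4x): A_4=2. From w_t(x,0) = 0: all B_n = 0.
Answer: w(x, t) = 2sin(4x)cos(2t)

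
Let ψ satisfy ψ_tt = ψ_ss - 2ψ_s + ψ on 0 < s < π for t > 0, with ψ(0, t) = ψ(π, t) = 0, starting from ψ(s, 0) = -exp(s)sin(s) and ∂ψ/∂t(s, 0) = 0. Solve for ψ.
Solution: Substitute ψ = exp(s)u, i.e. u = exp(-s)ψ.
By the product rule, ψ_s = exp(s)(u_s + u), ψ_ss = exp(s)(u_ss + 2u_s + u), ψ_tt = exp(s)u_tt.
Substituting into the PDE and dividing by exp(s): u_tt = (u_ss + 2u_s + u) - 2(u_s + u) + u.
The lower-order terms cancel, leaving the standard wave equation u_tt = u_ss.
Initial data for u: u(s,0) = exp(-s)ψ(s,0) = -sin(s); u_t(s,0) = exp(-s)ψ_t(s,0) = 0. The boundary conditions carry over: u(0,t) = u(π,t) = 0.
Solve for u:
  Using separation of variables u = X(s)T(t):
  Eigenfunctions: sin(ns), n = 1, 2, 3, ...
  General solution: u(s, t) = Σ [A_n cos(n t) + B_n sin(n t)] sin(ns)
  From u(s,0) = -sin(s): A_1=-1. From u_t(s,0) = 0: all B_n = 0.
Hence u(s,t) = -sin(s)cos(t).
Transform back: ψ(s,t) = exp(s)u(s,t).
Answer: ψ(s, t) = -exp(s)sin(s)cos(t)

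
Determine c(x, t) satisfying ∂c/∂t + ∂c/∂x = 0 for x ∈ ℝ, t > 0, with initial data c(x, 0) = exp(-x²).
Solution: By method of characteristics (waves move right with speed 1):
Along characteristics x - t = const, c is constant, so c(x,t) = f(x - t) with f = c(·, 0).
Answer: c(x, t) = exp(-(-t + x)²)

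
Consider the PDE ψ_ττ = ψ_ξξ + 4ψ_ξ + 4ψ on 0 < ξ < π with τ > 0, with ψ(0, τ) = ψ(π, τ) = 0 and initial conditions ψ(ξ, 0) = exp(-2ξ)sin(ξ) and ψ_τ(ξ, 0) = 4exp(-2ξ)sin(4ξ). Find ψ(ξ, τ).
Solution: Substitute ψ = exp(-2ξ)u, i.e. u = exp(2ξ)ψ.
By the product rule, ψ_ξ = exp(-2ξ)(u_ξ - 2u), ψ_ξξ = exp(-2ξ)(u_ξξ - 4u_ξ + 4u), ψ_ττ = exp(-2ξ)u_ττ.
Substituting into the PDE and dividing by exp(-2ξ): u_ττ = (u_ξξ - 4u_ξ + 4u) + 4(u_ξ - 2u) + 4u.
The lower-order terms cancel, leaving the standard wave equation u_ττ = u_ξξ.
Initial data for u: u(ξ,0) = exp(2ξ)ψ(ξ,0) = sin(ξ); u_τ(ξ,0) = exp(2ξ)ψ_τ(ξ,0) = 4sin(4ξ). The boundary conditions carry over: u(0,τ) = u(π,τ) = 0.
Solve for u:
  Using separation of variables u = X(ξ)T(τ):
  Eigenfunctions: sin(nξ), n = 1, 2, 3, ...
  General solution: u(ξ, τ) = Σ [A_n cos(n τ) + B_n sin(n τ)] sin(nξ)
  From u(ξ,0) = sin(ξ): A_1=1. From u_τ(ξ,0) = 4sin(4ξ), using u_τ(ξ,0) = Σ ω_n B_n sin(nξ) with ω_n = n: B_4 = 4/4 = 1.
Hence u(ξ,τ) = sin(ξ)cos(τ) + sin(4ξ)sin(4τ).
Transform back: ψ(ξ,τ) = exp(-2ξ)u(ξ,τ).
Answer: ψ(ξ, τ) = exp(-2ξ)sin(ξ)cos(τ) + exp(-2ξ)sin(4ξ)sin(4τ)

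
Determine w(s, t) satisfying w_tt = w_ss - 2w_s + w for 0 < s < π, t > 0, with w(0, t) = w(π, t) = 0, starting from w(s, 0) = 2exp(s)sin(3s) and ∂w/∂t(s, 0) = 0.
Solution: Substitute w = exp(s)u.
Then w_s = exp(s)(u_s + u), w_ss = exp(s)(u_ss + 2u_s + u), w_tt = exp(s)u_tt; substituting and dividing by exp(s), the lower-order terms cancel: u_tt = u_ss (standard wave equation).
Data for u: u(s,0) = exp(-s)w(s,0) = 2sin(3s); u_t(s,0) = exp(-s)w_t(s,0) = 0. The boundary conditions carry over: u(0,t) = u(π,t) = 0.
Separating variables: u = Σ [A_n cos(ω_n t) + B_n sin(ω_n t)] sin(ns), ω_n = n. From ICs: A_3=2.
So u(s,t) = 2sin(3s)cos(3t), and w(s,t) = exp(s)u(s,t).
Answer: w(s, t) = 2exp(s)sin(3s)cos(3t)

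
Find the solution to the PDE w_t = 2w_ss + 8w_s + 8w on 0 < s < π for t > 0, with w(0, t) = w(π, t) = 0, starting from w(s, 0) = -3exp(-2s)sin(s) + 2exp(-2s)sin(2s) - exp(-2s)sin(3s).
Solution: Substitute w = exp(-2s)u, i.e. u = exp(2s)w.
By the product rule, w_s = exp(-2s)(u_s - 2u), w_ss = exp(-2s)(u_ss - 4u_s + 4u), w_t = exp(-2s)u_t.
Substituting into the PDE and dividing by exp(-2s): u_t = 2(u_ss - 4u_s + 4u) + 8(u_s - 2u) + 8u.
The lower-order terms cancel, leaving the standard heat equation u_t = 2u_ss.
Initial data for u: u(s,0) = exp(2s)w(s,0) = -3sin(s) + 2sin(2s) - sin(3s). The boundary conditions carry over: u(0,t) = u(π,t) = 0.
Solve for u:
  Using separation of variables u = X(s)T(t):
  Eigenfunctions: sin(ns), n = 1, 2, 3, ...
  General solution: u(s, t) = Σ c_n sin(ns) exp(-2n² t)
  Matching u(s,0) = -3sin(s) + 2sin(2s) - sin(3s) term by term: c_1=-3, c_2=2, c_3=-1.
Hence u(s,t) = -3exp(-2t)sin(s) + 2exp(-8t)sin(2s) - exp(-18t)sin(3s).
Transform back: w(s,t) = exp(-2s)u(s,t).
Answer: w(s, t) = -3exp(-2s)exp(-2t)sin(s) + 2exp(-2s)exp(-8t)sin(2s) - exp(-2s)exp(-18t)sin(3s)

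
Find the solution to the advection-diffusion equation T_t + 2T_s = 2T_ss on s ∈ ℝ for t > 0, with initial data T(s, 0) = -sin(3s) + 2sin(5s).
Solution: Change to a moving frame: let η = s - 2t, σ = t and write T(s,t) = u(η,σ).
By the chain rule T_t = u_σ - 2u_η, T_s = u_η, T_ss = u_ηη.
Then T_t + 2T_s = u_σ: the advection term cancels and the PDE becomes the heat equation u_σ = 2u_ηη on η ∈ ℝ.
Initial data: u(η,0) = T(η,0) = -sin(3η) + 2sin(5η).
On η ∈ ℝ each mode satisfies (sin(nη))″ = -n² sin(nη), so exp(-2n²σ) sin(nη) solves the heat equation; by superposition u(η,σ) = Σ c_n exp(-2n²σ) sin(nη).
Reading off the coefficients: c_3=-1, c_5=2, so u(η,σ) = -exp(-18σ)sin(3η) + 2exp(-50σ)sin(5η).
Substituting back η = s - 2t, σ = t: T(s,t) = u(s - 2t, t).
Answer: T(s, t) = -exp(-18t)sin(3s - 6t) + 2exp(-50t)sin(5s - 10t)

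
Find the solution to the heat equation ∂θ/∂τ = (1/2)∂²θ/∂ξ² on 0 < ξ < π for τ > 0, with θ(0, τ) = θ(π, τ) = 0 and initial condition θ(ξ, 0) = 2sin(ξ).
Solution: Separating variables: θ = Σ c_n exp(-n²τ/2) sin(nξ). From θ(ξ,0) = 2sin(ξ): c_1=2.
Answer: θ(ξ, τ) = 2exp(-τ/2)sin(ξ)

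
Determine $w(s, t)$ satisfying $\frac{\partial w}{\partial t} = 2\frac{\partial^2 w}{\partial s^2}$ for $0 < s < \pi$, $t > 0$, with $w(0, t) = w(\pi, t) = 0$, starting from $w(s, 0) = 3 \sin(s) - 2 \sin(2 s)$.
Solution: Using separation of variables $w = X(s)T(t)$:
Eigenfunctions: $\sin(ns)$, $n = 1, 2, 3, \ldots$
General solution: $w(s, t) = \sum c_n \sin(ns) e^{-2n^2 t}$
Matching $w(s,0) = 3 \sin(s) - 2 \sin(2 s)$ term by term: $c_1=3, c_2=-2$.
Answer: $w(s, t) = 3 e^{-2 t} \sin(s) - 2 e^{-8 t} \sin(2 s)$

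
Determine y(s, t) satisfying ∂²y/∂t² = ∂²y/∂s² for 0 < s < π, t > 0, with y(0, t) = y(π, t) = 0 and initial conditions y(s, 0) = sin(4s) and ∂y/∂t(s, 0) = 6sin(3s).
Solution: Using separation of variables y = X(s)T(t):
Eigenfunctions: sin(ns), n = 1, 2, 3, ...
General solution: y(s, t) = Σ [A_n cos(n t) + B_n sin(n t)] sin(ns)
From y(s,0) = sin(4s): A_4=1. From y_t(s,0) = 6sin(3s), using y_t(s,0) = Σ ω_n B_n sin(ns) with ω_n = n: B_3 = 6/3 = 2.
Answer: y(s, t) = 2sin(3s)sin(3t) + sin(4s)cos(4t)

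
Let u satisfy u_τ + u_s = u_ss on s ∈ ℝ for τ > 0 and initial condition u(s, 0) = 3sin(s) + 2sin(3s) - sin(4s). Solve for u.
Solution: Change to a moving frame: let η = s - τ, σ = τ and write u(s,τ) = w(η,σ).
By the chain rule u_τ = w_σ - w_η, u_s = w_η, u_ss = w_ηη.
Then u_τ + u_s = w_σ: the advection term cancels and the PDE becomes the heat equation w_σ = w_ηη on η ∈ ℝ.
Initial data: w(η,0) = u(η,0) = 3sin(η) + 2sin(3η) - sin(4η).
On η ∈ ℝ each mode satisfies (sin(nη))″ = -n² sin(nη), so exp(-n²σ) sin(nη) solves the heat equation; by superposition w(η,σ) = Σ c_n exp(-n²σ) sin(nη).
Reading off the coefficients: c_1=3, c_3=2, c_4=-1, so w(η,σ) = 3exp(-σ)sin(η) + 2exp(-9σ)sin(3η) - exp(-16σ)sin(4η).
Substituting back η = s - τ, σ = τ: u(s,τ) = w(s - τ, τ).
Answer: u(s, τ) = 3exp(-τ)sin(s - τ) + 2exp(-9τ)sin(3s - 3τ) - exp(-16τ)sin(4s - 4τ)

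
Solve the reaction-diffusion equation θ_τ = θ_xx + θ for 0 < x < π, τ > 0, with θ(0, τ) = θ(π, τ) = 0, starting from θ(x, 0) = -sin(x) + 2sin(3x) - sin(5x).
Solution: Substitute θ = exp(τ)u.
Then θ_τ = exp(τ)(u_τ + u), θ_xx = exp(τ)u_xx; substituting and dividing by exp(τ), the lower-order terms cancel: u_τ = u_xx (standard heat equation).
Data for u: u(x,0) = θ(x,0) = -sin(x) + 2sin(3x) - sin(5x). The boundary conditions carry over: u(0,τ) = u(π,τ) = 0.
Separating variables: u = Σ c_n exp(-n²τ) sin(nx). From u(x,0) = -sin(x) + 2sin(3x) - sin(5x): c_1=-1, c_3=2, c_5=-1.
So u(x,τ) = -exp(-τ)sin(x) + 2exp(-9τ)sin(3x) - exp(-25τ)sin(5x), and θ(x,τ) = exp(τ)u(x,τ).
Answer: θ(x, τ) = -sin(x) + 2exp(-8τ)sin(3x) - exp(-24τ)sin(5x)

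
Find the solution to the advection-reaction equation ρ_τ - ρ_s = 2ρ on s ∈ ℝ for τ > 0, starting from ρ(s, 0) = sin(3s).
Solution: Substitute ρ = exp(2τ)u.
Then ρ_τ = exp(2τ)(u_τ + 2u), ρ_s = exp(2τ)u_s; substituting and dividing by exp(2τ), the lower-order terms cancel: u_τ - u_s = 0 (standard advection equation).
Data for u: u(s,0) = ρ(s,0) = sin(3s).
By characteristics (ds/dτ = -1), u(s,τ) = f(s + τ) with f = u(·, 0).
So u(s,τ) = sin(3s + 3τ), and ρ(s,τ) = exp(2τ)u(s,τ).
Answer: ρ(s, τ) = exp(2τ)sin(3s + 3τ)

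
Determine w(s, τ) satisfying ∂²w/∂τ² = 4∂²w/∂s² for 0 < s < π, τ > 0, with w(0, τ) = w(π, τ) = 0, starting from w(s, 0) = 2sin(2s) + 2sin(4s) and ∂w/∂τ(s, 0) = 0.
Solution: Separating variables: w = Σ [A_n cos(ω_n τ) + B_n sin(ω_n τ)] sin(ns), ω_n = 2n. From ICs: A_2=2, A_4=2.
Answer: w(s, τ) = 2sin(2s)cos(4τ) + 2sin(4s)cos(8τ)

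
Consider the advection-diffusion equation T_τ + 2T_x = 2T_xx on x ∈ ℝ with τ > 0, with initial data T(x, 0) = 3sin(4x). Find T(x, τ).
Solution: Change to a moving frame: let η = x - 2τ, σ = τ and write T(x,τ) = u(η,σ).
By the chain rule T_τ = u_σ - 2u_η, T_x = u_η, T_xx = u_ηη.
Then T_τ + 2T_x = u_σ: the advection term cancels and the PDE becomes the heat equation u_σ = 2u_ηη on η ∈ ℝ.
Initial data: u(η,0) = T(η,0) = 3sin(4η).
On η ∈ ℝ each mode satisfies (sin(nη))″ = -n² sin(nη), so exp(-2n²σ) sin(nη) solves the heat equation; by superposition u(η,σ) = Σ c_n exp(-2n²σ) sin(nη).
Reading off the coefficients: c_4=3, so u(η,σ) = 3exp(-32σ)sin(4η).
Substituting back η = x - 2τ, σ = τ: T(x,τ) = u(x - 2τ, τ).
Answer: T(x, τ) = 3exp(-32τ)sin(4x - 8τ)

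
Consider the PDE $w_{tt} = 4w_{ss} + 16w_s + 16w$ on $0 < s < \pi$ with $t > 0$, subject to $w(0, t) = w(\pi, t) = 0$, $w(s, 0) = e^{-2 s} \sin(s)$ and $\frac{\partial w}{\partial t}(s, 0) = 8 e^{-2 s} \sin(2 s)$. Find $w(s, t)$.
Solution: Substitute $w = e^{-2s}u$.
Then $w_s = e^{-2s}(u_s - 2u)$, $w_{ss} = e^{-2s}(u_{ss} - 4u_s + 4u)$, $w_{tt} = e^{-2s}u_{tt}$; substituting and dividing by $e^{-2s}$, the lower-order terms cancel: $u_{tt} = 4u_{ss}$ (standard wave equation).
Data for $u$: $u(s,0) = e^{2s}w(s,0) = \sin(s)$; $u_t(s,0) = e^{2s}w_t(s,0) = 8 \sin(2 s)$. The boundary conditions carry over: $u(0,t) = u(\pi,t) = 0$.
Separating variables: $u = \sum [A_n \cos(\omega_n t) + B_n \sin(\omega_n t)] \sin(ns)$, $\omega_n = 2n$. From ICs ($B_n$ = velocity coefficient / $\omega_n$): $A_1=1, B_2=2$.
So $u(s,t) = \sin(s) \cos(2 t) + 2 \sin(2 s) \sin(4 t)$, and $w(s,t) = e^{-2s}u(s,t)$.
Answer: $w(s, t) = e^{-2 s} \sin(s) \cos(2 t) + 2 e^{-2 s} \sin(2 s) \sin(4 t)$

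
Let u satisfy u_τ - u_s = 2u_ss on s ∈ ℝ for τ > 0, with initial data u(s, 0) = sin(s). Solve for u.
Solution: Moving frame: η = s + τ, σ = τ, u = w(η,σ), so u_τ = w_σ + w_η and u_ss = w_ηη.
Hence u_τ - u_s = w_σ and the PDE becomes the heat equation w_σ = 2w_ηη on η ∈ ℝ.
Initial data: w(η,0) = u(η,0) = sin(η). Each mode sin(nη) decays as exp(-2n²σ) on ℝ, so w(η,σ) = Σ c_n exp(-2n²σ) sin(nη) with c_1=1: w(η,σ) = exp(-2σ)sin(η).
Substituting back: u(s,τ) = w(s + τ, τ).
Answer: u(s, τ) = exp(-2τ)sin(s + τ)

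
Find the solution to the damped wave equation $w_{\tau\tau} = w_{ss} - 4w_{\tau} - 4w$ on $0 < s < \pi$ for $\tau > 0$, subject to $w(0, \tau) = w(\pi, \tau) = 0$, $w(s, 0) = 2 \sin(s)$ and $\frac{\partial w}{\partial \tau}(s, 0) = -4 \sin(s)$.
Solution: Substitute $w = e^{-2\tau}u$.
Then $w_{\tau} = e^{-2\tau}(u_{\tau} - 2u)$, $w_{\tau\tau} = e^{-2\tau}(u_{\tau\tau} - 4u_{\tau} + 4u)$, $w_{ss} = e^{-2\tau}u_{ss}$; substituting and dividing by $e^{-2\tau}$, the lower-order terms cancel: $u_{\tau\tau} = u_{ss}$ (standard wave equation).
Data for $u$: $u(s,0) = w(s,0) = 2 \sin(s)$; $u_{\tau}(s,0) = w_{\tau}(s,0) + 2w(s,0) = 0$. The boundary conditions carry over: $u(0,\tau) = u(\pi,\tau) = 0$.
Separating variables: $u = \sum [A_n \cos(\omega_n \tau) + B_n \sin(\omega_n \tau)] \sin(ns)$, $\omega_n = n$. From ICs: $A_1=2$.
So $u(s,\tau) = 2 \sin(s) \cos(\tau)$, and $w(s,\tau) = e^{-2\tau}u(s,\tau)$.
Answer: $w(s, \tau) = 2 e^{-2 \tau} \sin(s) \cos(\tau)$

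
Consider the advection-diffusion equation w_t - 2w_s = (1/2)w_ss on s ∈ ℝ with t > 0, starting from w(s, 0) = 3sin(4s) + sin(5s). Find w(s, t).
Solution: Moving frame: η = s + 2t, σ = t, w = u(η,σ), so w_t = u_σ + 2u_η and w_ss = u_ηη.
Hence w_t - 2w_s = u_σ and the PDE becomes the heat equation u_σ = (1/2)u_ηη on η ∈ ℝ.
Initial data: u(η,0) = w(η,0) = 3sin(4η) + sin(5η). Each mode sin(nη) decays as exp(-n²σ/2) on ℝ, so u(η,σ) = Σ c_n exp(-n²σ/2) sin(nη) with c_4=3, c_5=1: u(η,σ) = 3exp(-8σ)sin(4η) + exp(-25σ/2)sin(5η).
Substituting back: w(s,t) = u(s + 2t, t).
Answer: w(s, t) = 3exp(-8t)sin(4s + 8t) + exp(-25t/2)sin(5s + 10t)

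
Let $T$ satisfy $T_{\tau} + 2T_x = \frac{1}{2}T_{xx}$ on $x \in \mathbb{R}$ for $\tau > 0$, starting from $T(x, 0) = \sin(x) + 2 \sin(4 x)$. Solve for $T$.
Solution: Moving frame: $\eta = x - 2\tau$, $\sigma = \tau$, $T = u(\eta,\sigma)$, so $T_{\tau} = u_{\sigma} - 2u_{\eta}$ and $T_{xx} = u_{\eta\eta}$.
Hence $T_{\tau} + 2T_x = u_{\sigma}$ and the PDE becomes the heat equation $u_{\sigma} = \frac{1}{2}u_{\eta\eta}$ on $\eta \in \mathbb{R}$.
Initial data: $u(\eta,0) = T(\eta,0) = \sin(\eta) + 2 \sin(4 \eta)$. Each mode $\sin(n\eta)$ decays as $e^{-n^2\sigma/2}$ on $\mathbb{R}$, so $u(\eta,\sigma) = \sum c_n e^{-n^2\sigma/2} \sin(n\eta)$ with $c_1=1, c_4=2$: $u(\eta,\sigma) = 2 e^{-8 \sigma} \sin(4 \eta) + e^{-\sigma/2} \sin(\eta)$.
Substituting back: $T(x,\tau) = u(x - 2\tau, \tau)$.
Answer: $T(x, \tau) = -2 e^{-8 \tau} \sin(8 \tau - 4 x) -  e^{-\tau/2} \sin(2 \tau - x)$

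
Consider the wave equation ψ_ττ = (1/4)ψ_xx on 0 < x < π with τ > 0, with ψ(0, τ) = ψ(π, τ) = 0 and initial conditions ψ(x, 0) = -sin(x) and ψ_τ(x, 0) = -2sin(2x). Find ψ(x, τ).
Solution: Using separation of variables ψ = X(x)T(τ):
Eigenfunctions: sin(nx), n = 1, 2, 3, ...
General solution: ψ(x, τ) = Σ [A_n cos(n τ/2) + B_n sin(n τ/2)] sin(nx)
From ψ(x,0) = -sin(x): A_1=-1. From ψ_τ(x,0) = -2sin(2x), using ψ_τ(x,0) = Σ ω_n B_n sin(nx) with ω_n = n/2: B_2 = (-2)/1 = -2.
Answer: ψ(x, τ) = -sin(x)cos(τ/2) - 2sin(2x)sin(τ)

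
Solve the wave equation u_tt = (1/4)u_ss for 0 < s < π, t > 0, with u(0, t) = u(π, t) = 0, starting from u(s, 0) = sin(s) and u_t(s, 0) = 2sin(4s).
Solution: Using separation of variables u = X(s)T(t):
Eigenfunctions: sin(ns), n = 1, 2, 3, ...
General solution: u(s, t) = Σ [A_n cos(n t/2) + B_n sin(n t/2)] sin(ns)
From u(s,0) = sin(s): A_1=1. From u_t(s,0) = 2sin(4s), using u_t(s,0) = Σ ω_n B_n sin(ns) with ω_n = n/2: B_4 = 2/2 = 1.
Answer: u(s, t) = sin(s)cos(t/2) + sin(4s)sin(2t)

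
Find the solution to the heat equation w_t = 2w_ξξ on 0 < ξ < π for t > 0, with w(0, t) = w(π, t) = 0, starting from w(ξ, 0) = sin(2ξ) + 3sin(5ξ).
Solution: Using separation of variables w = X(ξ)T(t):
Eigenfunctions: sin(nξ), n = 1, 2, 3, ...
General solution: w(ξ, t) = Σ c_n sin(nξ) exp(-2n² t)
Matching w(ξ,0) = sin(2ξ) + 3sin(5ξ) term by term: c_2=1, c_5=3.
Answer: w(ξ, t) = exp(-8t)sin(2ξ) + 3exp(-50t)sin(5ξ)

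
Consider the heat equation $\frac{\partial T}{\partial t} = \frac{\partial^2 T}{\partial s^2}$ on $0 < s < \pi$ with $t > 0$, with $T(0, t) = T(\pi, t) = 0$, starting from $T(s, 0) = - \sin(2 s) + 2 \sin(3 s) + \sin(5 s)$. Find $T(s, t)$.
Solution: Separating variables: $T = \sum c_n e^{-n^2t} \sin(ns)$. From $T(s,0) = - \sin(2 s) + 2 \sin(3 s) + \sin(5 s)$: $c_2=-1, c_3=2, c_5=1$.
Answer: $T(s, t) = - e^{-4 t} \sin(2 s) + 2 e^{-9 t} \sin(3 s) + e^{-25 t} \sin(5 s)$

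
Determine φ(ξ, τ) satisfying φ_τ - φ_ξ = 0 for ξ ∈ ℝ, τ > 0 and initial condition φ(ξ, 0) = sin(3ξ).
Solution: By characteristics (dξ/dτ = -1), φ(ξ,τ) = f(ξ + τ) with f = φ(·, 0).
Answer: φ(ξ, τ) = sin(3ξ + 3τ)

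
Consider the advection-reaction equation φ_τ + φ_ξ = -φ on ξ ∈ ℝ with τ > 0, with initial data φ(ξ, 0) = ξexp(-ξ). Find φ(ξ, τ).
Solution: Substitute φ = exp(-ξ)u, i.e. u = exp(ξ)φ.
By the product rule, φ_ξ = exp(-ξ)(u_ξ - u), φ_τ = exp(-ξ)u_τ.
Substituting into the PDE and dividing by exp(-ξ): u_τ + (u_ξ - u) = -u.
The lower-order terms cancel, leaving the standard advection equation u_τ + u_ξ = 0.
Initial data for u: u(ξ,0) = exp(ξ)φ(ξ,0) = ξ.
Solve for u:
  By method of characteristics (waves move right with speed 1):
  Along characteristics ξ - τ = const, u is constant, so u(ξ,τ) = f(ξ - τ) with f = u(·, 0).
Hence u(ξ,τ) = ξ - τ.
Transform back: φ(ξ,τ) = exp(-ξ)u(ξ,τ).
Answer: φ(ξ, τ) = ξexp(-ξ) - τexp(-ξ)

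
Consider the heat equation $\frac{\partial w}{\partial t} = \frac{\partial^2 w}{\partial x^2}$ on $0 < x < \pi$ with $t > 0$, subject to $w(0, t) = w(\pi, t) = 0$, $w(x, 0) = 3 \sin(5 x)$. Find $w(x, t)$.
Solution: Separating variables: $w = \sum c_n e^{-n^2t} \sin(nx)$. From $w(x,0) = 3 \sin(5 x)$: $c_5=3$.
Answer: $w(x, t) = 3 e^{-25 t} \sin(5 x)$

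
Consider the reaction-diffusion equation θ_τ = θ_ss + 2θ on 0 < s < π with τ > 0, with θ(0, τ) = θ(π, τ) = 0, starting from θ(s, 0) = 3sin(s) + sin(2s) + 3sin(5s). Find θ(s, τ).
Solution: Substitute θ = exp(2τ)u.
Then θ_τ = exp(2τ)(u_τ + 2u), θ_ss = exp(2τ)u_ss; substituting and dividing by exp(2τ), the lower-order terms cancel: u_τ = u_ss (standard heat equation).
Data for u: u(s,0) = θ(s,0) = 3sin(s) + sin(2s) + 3sin(5s). The boundary conditions carry over: u(0,τ) = u(π,τ) = 0.
Separating variables: u = Σ c_n exp(-n²τ) sin(ns). From u(s,0) = 3sin(s) + sin(2s) + 3sin(5s): c_1=3, c_2=1, c_5=3.
So u(s,τ) = 3exp(-τ)sin(s) + exp(-4τ)sin(2s) + 3exp(-25τ)sin(5s), and θ(s,τ) = exp(2τ)u(s,τ).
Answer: θ(s, τ) = 3exp(τ)sin(s) + exp(-2τ)sin(2s) + 3exp(-23τ)sin(5s)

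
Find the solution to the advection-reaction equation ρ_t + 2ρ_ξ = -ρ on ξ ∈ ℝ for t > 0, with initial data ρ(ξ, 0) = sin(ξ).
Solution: Substitute ρ = exp(-t)u.
Then ρ_t = exp(-t)(u_t - u), ρ_ξ = exp(-t)u_ξ; substituting and dividing by exp(-t), the lower-order terms cancel: u_t + 2u_ξ = 0 (standard advection equation).
Data for u: u(ξ,0) = ρ(ξ,0) = sin(ξ).
By characteristics (dξ/dt = 2), u(ξ,t) = f(ξ - 2t) with f = u(·, 0).
So u(ξ,t) = -sin(2t - ξ), and ρ(ξ,t) = exp(-t)u(ξ,t).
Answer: ρ(ξ, t) = -exp(-t)sin(2t - ξ)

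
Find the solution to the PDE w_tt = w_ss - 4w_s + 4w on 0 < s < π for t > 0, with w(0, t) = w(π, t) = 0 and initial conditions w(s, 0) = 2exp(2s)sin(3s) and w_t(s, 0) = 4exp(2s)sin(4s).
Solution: Substitute w = exp(2s)u.
Then w_s = exp(2s)(u_s + 2u), w_ss = exp(2s)(u_ss + 4u_s + 4u), w_tt = exp(2s)u_tt; substituting and dividing by exp(2s), the lower-order terms cancel: u_tt = u_ss (standard wave equation).
Data for u: u(s,0) = exp(-2s)w(s,0) = 2sin(3s); u_t(s,0) = exp(-2s)w_t(s,0) = 4sin(4s). The boundary conditions carry over: u(0,t) = u(π,t) = 0.
Separating variables: u = Σ [A_n cos(ω_n t) + B_n sin(ω_n t)] sin(ns), ω_n = n. From ICs (B_n = velocity coefficient / ω_n): A_3=2, B_4=1.
So u(s,t) = 2sin(3s)cos(3t) + sin(4s)sin(4t), and w(s,t) = exp(2s)u(s,t).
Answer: w(s, t) = 2exp(2s)sin(3s)cos(3t) + exp(2s)sin(4s)sin(4t)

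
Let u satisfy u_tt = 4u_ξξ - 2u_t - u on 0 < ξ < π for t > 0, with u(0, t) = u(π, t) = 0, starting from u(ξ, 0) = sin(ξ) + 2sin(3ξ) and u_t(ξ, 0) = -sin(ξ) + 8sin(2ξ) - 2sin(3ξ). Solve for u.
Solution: Substitute u = exp(-t)w, i.e. w = exp(t)u.
By the product rule, u_t = exp(-t)(w_t - w), u_tt = exp(-t)(w_tt - 2w_t + w), u_ξξ = exp(-t)w_ξξ.
Substituting into the PDE and dividing by exp(-t): w_tt - 2w_t + w = 4w_ξξ - 2(w_t - w) - w.
The lower-order terms cancel, leaving the standard wave equation w_tt = 4w_ξξ.
Initial data for w: w(ξ,0) = u(ξ,0) = sin(ξ) + 2sin(3ξ); w_t(ξ,0) = u_t(ξ,0) + u(ξ,0) = 8sin(2ξ). The boundary conditions carry over: w(0,t) = w(π,t) = 0.
Solve for w:
  Using separation of variables w = X(ξ)T(t):
  Eigenfunctions: sin(nξ), n = 1, 2, 3, ...
  General solution: w(ξ, t) = Σ [A_n cos(2n t) + B_n sin(2n t)] sin(nξ)
  From w(ξ,0) = sin(ξ) + 2sin(3ξ): A_1=1, A_3=2. From w_t(ξ,0) = 8sin(2ξ), using w_t(ξ,0) = Σ ω_n B_n sin(nξ) with ω_n = 2n: B_2 = 8/4 = 2.
Hence w(ξ,t) = 2sin(4t)sin(2ξ) + sin(ξ)cos(2t) + 2sin(3ξ)cos(6t).
Transform back: u(ξ,t) = exp(-t)w(ξ,t).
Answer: u(ξ, t) = 2exp(-t)sin(4t)sin(2ξ) + exp(-t)sin(ξ)cos(2t) + 2exp(-t)sin(3ξ)cos(6t)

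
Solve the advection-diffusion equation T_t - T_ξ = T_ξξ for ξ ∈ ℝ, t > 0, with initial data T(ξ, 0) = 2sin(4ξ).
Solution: Change to a moving frame: let η = ξ + t, σ = t and write T(ξ,t) = u(η,σ).
By the chain rule T_t = u_σ + u_η, T_ξ = u_η, T_ξξ = u_ηη.
Then T_t - T_ξ = u_σ: the advection term cancels and the PDE becomes the heat equation u_σ = u_ηη on η ∈ ℝ.
Initial data: u(η,0) = T(η,0) = 2sin(4η).
On η ∈ ℝ each mode satisfies (sin(nη))″ = -n² sin(nη), so exp(-n²σ) sin(nη) solves the heat equation; by superposition u(η,σ) = Σ c_n exp(-n²σ) sin(nη).
Reading off the coefficients: c_4=2, so u(η,σ) = 2exp(-16σ)sin(4η).
Substituting back η = ξ + t, σ = t: T(ξ,t) = u(ξ + t, t).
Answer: T(ξ, t) = 2exp(-16t)sin(4t + 4ξ)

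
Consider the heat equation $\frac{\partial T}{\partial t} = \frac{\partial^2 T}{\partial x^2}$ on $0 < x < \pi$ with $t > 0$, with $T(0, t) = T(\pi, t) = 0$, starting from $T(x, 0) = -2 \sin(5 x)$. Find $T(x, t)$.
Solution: Using separation of variables $T = X(x)G(t)$:
Eigenfunctions: $\sin(nx)$, $n = 1, 2, 3, \ldots$
General solution: $T(x, t) = \sum c_n \sin(nx) e^{-n^2 t}$
Matching $T(x,0) = -2 \sin(5 x)$ term by term: $c_5=-2$.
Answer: $T(x, t) = -2 e^{-25 t} \sin(5 x)$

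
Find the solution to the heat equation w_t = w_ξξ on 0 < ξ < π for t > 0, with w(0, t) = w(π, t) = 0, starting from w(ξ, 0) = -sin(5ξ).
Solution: Using separation of variables w = X(ξ)T(t):
Eigenfunctions: sin(nξ), n = 1, 2, 3, ...
General solution: w(ξ, t) = Σ c_n sin(nξ) exp(-n² t)
Matching w(ξ,0) = -sin(5ξ) term by term: c_5=-1.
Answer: w(ξ, t) = -exp(-25t)sin(5ξ)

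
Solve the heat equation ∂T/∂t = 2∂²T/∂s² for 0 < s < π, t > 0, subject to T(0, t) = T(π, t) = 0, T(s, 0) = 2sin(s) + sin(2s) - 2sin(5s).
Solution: Separating variables: T = Σ c_n exp(-2n²t) sin(ns). From T(s,0) = 2sin(s) + sin(2s) - 2sin(5s): c_1=2, c_2=1, c_5=-2.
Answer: T(s, t) = 2exp(-2t)sin(s) + exp(-8t)sin(2s) - 2exp(-50t)sin(5s)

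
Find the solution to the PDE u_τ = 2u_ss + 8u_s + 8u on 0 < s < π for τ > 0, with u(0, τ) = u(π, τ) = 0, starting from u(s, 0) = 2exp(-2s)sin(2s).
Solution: Substitute u = exp(-2s)w.
Then u_s = exp(-2s)(w_s - 2w), u_ss = exp(-2s)(w_ss - 4w_s + 4w), u_τ = exp(-2s)w_τ; substituting and dividing by exp(-2s), the lower-order terms cancel: w_τ = 2w_ss (standard heat equation).
Data for w: w(s,0) = exp(2s)u(s,0) = 2sin(2s). The boundary conditions carry over: w(0,τ) = w(π,τ) = 0.
Separating variables: w = Σ c_n exp(-2n²τ) sin(ns). From w(s,0) = 2sin(2s): c_2=2.
So w(s,τ) = 2exp(-8τ)sin(2s), and u(s,τ) = exp(-2s)w(s,τ).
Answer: u(s, τ) = 2exp(-2s)exp(-8τ)sin(2s)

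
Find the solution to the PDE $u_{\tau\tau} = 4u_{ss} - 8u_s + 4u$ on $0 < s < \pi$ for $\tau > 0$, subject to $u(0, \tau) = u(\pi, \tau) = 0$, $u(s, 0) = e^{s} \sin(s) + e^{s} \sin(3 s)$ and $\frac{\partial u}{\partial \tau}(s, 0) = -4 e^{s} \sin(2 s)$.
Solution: Substitute $u = e^{s}w$.
Then $u_s = e^{s}(w_s + w)$, $u_{ss} = e^{s}(w_{ss} + 2w_s + w)$, $u_{\tau\tau} = e^{s}w_{\tau\tau}$; substituting and dividing by $e^{s}$, the lower-order terms cancel: $w_{\tau\tau} = 4w_{ss}$ (standard wave equation).
Data for $w$: $w(s,0) = e^{-s}u(s,0) = \sin(s) + \sin(3 s)$; $w_{\tau}(s,0) = e^{-s}u_{\tau}(s,0) = -4 \sin(2 s)$. The boundary conditions carry over: $w(0,\tau) = w(\pi,\tau) = 0$.
Separating variables: $w = \sum [A_n \cos(\omega_n \tau) + B_n \sin(\omega_n \tau)] \sin(ns)$, $\omega_n = 2n$. From ICs ($B_n$ = velocity coefficient / $\omega_n$): $A_1=1, A_3=1, B_2=-1$.
So $w(s,\tau) = \sin(s) \cos(2 \tau) - \sin(2 s) \sin(4 \tau) + \sin(3 s) \cos(6 \tau)$, and $u(s,\tau) = e^{s}w(s,\tau)$.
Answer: $u(s, \tau) = - e^{s} \sin(4 \tau) \sin(2 s) + e^{s} \sin(s) \cos(2 \tau) + e^{s} \sin(3 s) \cos(6 \tau)$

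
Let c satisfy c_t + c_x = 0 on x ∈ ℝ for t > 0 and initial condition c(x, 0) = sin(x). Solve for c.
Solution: By method of characteristics (waves move right with speed 1):
Along characteristics x - t = const, c is constant, so c(x,t) = f(x - t) with f = c(·, 0).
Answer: c(x, t) = -sin(t - x)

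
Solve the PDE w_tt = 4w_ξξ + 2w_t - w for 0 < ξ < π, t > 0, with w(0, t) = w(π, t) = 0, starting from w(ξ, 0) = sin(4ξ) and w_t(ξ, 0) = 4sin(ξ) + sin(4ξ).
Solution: Substitute w = exp(t)u, i.e. u = exp(-t)w.
By the product rule, w_t = exp(t)(u_t + u), w_tt = exp(t)(u_tt + 2u_t + u), w_ξξ = exp(t)u_ξξ.
Substituting into the PDE and dividing by exp(t): u_tt + 2u_t + u = 4u_ξξ + 2(u_t + u) - u.
The lower-order terms cancel, leaving the standard wave equation u_tt = 4u_ξξ.
Initial data for u: u(ξ,0) = w(ξ,0) = sin(4ξ); u_t(ξ,0) = w_t(ξ,0) - w(ξ,0) = 4sin(ξ). The boundary conditions carry over: u(0,t) = u(π,t) = 0.
Solve for u:
  Using separation of variables u = X(ξ)T(t):
  Eigenfunctions: sin(nξ), n = 1, 2, 3, ...
  General solution: u(ξ, t) = Σ [A_n cos(2n t) + B_n sin(2n t)] sin(nξ)
  From u(ξ,0) = sin(4ξ): A_4=1. From u_t(ξ,0) = 4sin(ξ), using u_t(ξ,0) = Σ ω_n B_n sin(nξ) with ω_n = 2n: B_1 = 4/2 = 2.
Hence u(ξ,t) = 2sin(2t)sin(ξ) + sin(4ξ)cos(8t).
Transform back: w(ξ,t) = exp(t)u(ξ,t).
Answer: w(ξ, t) = 2exp(t)sin(2t)sin(ξ) + exp(t)sin(4ξ)cos(8t)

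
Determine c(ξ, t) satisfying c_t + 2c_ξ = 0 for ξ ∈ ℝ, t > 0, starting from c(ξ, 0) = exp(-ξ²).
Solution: By method of characteristics (waves move right with speed 2):
Along characteristics ξ - 2t = const, c is constant, so c(ξ,t) = f(ξ - 2t) with f = c(·, 0).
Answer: c(ξ, t) = exp(-(-2t + ξ)²)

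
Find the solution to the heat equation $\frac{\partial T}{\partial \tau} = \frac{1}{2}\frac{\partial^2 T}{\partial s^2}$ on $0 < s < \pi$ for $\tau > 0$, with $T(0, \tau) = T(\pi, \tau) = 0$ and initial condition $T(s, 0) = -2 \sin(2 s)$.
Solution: Using separation of variables $T = X(s)G(\tau)$:
Eigenfunctions: $\sin(ns)$, $n = 1, 2, 3, \ldots$
General solution: $T(s, \tau) = \sum c_n \sin(ns) e^{-n^2 \tau/2}$
Matching $T(s,0) = -2 \sin(2 s)$ term by term: $c_2=-2$.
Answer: $T(s, \tau) = -2 e^{-2 \tau} \sin(2 s)$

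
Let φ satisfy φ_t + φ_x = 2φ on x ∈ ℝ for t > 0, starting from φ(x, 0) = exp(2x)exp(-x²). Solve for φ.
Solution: Substitute φ = exp(2x)u, i.e. u = exp(-2x)φ.
By the product rule, φ_x = exp(2x)(u_x + 2u), φ_t = exp(2x)u_t.
Substituting into the PDE and dividing by exp(2x): u_t + (u_x + 2u) = 2u.
The lower-order terms cancel, leaving the standard advection equation u_t + u_x = 0.
Initial data for u: u(x,0) = exp(-2x)φ(x,0) = exp(-x²).
Solve for u:
  By method of characteristics (waves move right with speed 1):
  Along characteristics x - t = const, u is constant, so u(x,t) = f(x - t) with f = u(·, 0).
Hence u(x,t) = exp(-(-t + x)²).
Transform back: φ(x,t) = exp(2x)u(x,t).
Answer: φ(x, t) = exp(2x)exp(-(-t + x)²)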